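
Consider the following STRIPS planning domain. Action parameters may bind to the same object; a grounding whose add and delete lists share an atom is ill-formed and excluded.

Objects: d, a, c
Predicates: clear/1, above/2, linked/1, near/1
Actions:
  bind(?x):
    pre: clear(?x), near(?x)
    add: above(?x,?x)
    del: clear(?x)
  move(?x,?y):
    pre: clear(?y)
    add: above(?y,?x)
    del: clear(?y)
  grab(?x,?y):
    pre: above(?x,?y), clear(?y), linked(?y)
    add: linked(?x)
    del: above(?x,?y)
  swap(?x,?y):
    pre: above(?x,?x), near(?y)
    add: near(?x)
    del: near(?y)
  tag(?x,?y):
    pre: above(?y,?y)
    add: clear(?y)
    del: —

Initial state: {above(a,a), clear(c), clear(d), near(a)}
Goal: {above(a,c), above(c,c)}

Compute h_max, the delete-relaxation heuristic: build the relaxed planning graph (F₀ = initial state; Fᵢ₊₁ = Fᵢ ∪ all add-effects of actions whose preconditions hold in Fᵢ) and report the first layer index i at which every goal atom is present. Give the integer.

F0 = init (4 atoms)
F1 = F0 ∪ {above(c,a), above(c,c), above(c,d), above(d,a), above(d,c), above(d,d), clear(a)}  (11 atoms)
F2 = F1 ∪ {above(a,c), above(a,d), near(c), near(d)}  (15 atoms)
goal ⊆ F2  ⇒  h_max = 2

2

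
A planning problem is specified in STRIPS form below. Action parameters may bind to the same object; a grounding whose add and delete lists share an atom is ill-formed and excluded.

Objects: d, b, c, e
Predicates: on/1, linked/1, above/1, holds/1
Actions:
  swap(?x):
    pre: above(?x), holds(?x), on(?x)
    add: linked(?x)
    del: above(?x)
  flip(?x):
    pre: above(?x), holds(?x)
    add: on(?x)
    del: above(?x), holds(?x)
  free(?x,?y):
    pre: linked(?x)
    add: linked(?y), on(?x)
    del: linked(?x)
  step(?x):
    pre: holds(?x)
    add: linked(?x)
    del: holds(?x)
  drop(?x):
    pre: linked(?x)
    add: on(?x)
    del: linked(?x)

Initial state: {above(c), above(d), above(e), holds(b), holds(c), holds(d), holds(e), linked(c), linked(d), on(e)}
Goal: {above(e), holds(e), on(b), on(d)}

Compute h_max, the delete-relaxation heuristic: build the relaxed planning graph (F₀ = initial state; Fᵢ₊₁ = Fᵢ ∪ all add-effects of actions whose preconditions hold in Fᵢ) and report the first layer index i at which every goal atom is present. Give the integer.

F0 = init (10 atoms)
F1 = F0 ∪ {linked(b), linked(e), on(c), on(d)}  (14 atoms)
F2 = F1 ∪ {on(b)}  (15 atoms)
goal ⊆ F2  ⇒  h_max = 2

2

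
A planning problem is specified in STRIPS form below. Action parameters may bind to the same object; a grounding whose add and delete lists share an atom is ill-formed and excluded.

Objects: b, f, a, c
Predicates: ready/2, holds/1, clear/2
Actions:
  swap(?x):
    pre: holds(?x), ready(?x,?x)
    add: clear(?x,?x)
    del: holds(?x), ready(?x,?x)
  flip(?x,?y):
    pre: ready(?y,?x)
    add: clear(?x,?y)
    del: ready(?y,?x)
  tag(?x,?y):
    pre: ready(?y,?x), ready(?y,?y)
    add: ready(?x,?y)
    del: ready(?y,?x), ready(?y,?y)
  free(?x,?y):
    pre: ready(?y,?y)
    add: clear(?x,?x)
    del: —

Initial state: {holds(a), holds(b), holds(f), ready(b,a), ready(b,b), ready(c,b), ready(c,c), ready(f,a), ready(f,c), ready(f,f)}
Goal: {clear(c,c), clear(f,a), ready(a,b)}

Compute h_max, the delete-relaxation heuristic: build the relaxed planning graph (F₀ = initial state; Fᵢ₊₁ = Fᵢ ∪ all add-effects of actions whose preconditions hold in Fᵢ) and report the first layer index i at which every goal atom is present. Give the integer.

2

F0 = init (10 atoms)
F1 = F0 ∪ {clear(a,a), clear(a,b), clear(a,f), clear(b,b), clear(b,c), clear(c,c), clear(c,f), clear(f,f), ready(a,b), ready(a,f), ready(b,c), ready(c,f)}  (22 atoms)
F2 = F1 ∪ {clear(b,a), clear(c,b), clear(f,a), clear(f,c)}  (26 atoms)
goal ⊆ F2  ⇒  h_max = 2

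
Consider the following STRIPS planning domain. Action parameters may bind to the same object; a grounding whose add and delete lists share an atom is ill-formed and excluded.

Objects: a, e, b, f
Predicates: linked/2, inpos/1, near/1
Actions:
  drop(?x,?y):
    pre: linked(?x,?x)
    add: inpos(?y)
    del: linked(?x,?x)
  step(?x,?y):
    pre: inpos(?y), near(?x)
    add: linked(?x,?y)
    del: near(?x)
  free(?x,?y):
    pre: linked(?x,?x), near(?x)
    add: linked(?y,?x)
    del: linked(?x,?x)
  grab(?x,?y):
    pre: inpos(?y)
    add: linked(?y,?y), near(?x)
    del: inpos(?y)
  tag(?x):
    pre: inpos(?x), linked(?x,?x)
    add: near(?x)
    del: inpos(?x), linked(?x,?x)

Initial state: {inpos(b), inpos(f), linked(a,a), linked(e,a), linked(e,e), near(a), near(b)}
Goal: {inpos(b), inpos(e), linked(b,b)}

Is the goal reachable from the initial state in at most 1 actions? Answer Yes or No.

No

1. drop(a,e)  →  {inpos(b), inpos(e), inpos(f), linked(e,a), linked(e,e), near(a), near(b)}
2. step(b,b)  →  {inpos(b), inpos(e), inpos(f), linked(b,b), linked(e,a), linked(e,e), near(a)}
optimal plan length = 2; 2 > 1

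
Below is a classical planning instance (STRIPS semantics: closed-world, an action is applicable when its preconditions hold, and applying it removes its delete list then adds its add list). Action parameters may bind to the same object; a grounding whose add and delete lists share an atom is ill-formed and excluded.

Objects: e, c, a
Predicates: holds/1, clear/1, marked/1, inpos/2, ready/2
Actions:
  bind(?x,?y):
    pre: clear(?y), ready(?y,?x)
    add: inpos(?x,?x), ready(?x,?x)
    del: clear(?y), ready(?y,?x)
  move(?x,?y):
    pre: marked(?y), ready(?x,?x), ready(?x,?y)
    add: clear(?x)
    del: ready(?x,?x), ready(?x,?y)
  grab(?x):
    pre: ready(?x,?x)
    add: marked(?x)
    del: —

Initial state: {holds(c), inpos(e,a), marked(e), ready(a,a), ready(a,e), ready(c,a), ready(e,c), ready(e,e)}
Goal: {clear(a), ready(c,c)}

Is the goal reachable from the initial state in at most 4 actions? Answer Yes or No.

Yes

1. move(e,e)  →  {clear(e), holds(c), inpos(e,a), marked(e), ready(a,a), ready(a,e), ready(c,a), ready(e,c)}
2. bind(c,e)  →  {holds(c), inpos(c,c), inpos(e,a), marked(e), ready(a,a), ready(a,e), ready(c,a), ready(c,c)}
3. move(a,e)  →  {clear(a), holds(c), inpos(c,c), inpos(e,a), marked(e), ready(c,a), ready(c,c)}
optimal plan length = 3; 3 ≤ 4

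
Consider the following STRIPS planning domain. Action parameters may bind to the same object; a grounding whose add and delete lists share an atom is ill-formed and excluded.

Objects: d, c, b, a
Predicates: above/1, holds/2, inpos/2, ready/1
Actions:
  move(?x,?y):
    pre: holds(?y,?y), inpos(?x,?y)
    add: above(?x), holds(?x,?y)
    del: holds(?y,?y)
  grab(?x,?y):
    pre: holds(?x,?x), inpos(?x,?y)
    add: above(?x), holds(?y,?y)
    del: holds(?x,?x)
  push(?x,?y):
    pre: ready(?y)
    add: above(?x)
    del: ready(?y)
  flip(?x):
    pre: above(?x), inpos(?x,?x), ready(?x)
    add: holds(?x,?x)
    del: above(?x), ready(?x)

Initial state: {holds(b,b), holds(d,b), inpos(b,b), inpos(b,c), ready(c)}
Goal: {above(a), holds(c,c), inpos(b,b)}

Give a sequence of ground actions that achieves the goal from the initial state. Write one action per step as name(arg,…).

1. grab(b,c)  →  {above(b), holds(c,c), holds(d,b), inpos(b,b), inpos(b,c), ready(c)}
2. push(a,c)  →  {above(a), above(b), holds(c,c), holds(d,b), inpos(b,b), inpos(b,c)}

grab(b,c); push(a,c)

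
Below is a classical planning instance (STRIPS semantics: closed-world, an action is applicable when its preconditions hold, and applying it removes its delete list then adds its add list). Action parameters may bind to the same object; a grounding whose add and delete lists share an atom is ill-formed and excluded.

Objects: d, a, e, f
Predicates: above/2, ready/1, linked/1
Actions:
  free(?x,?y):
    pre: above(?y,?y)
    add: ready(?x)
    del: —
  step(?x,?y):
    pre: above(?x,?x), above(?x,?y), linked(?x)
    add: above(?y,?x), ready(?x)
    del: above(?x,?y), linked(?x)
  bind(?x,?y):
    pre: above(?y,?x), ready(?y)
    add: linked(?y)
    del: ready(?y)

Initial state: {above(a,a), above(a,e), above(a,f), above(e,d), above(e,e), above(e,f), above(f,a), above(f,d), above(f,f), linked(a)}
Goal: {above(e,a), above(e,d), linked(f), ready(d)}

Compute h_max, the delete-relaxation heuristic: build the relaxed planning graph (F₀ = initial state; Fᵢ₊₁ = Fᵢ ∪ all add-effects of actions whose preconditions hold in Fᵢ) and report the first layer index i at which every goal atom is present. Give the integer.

2

F0 = init (10 atoms)
F1 = F0 ∪ {above(e,a), ready(a), ready(d), ready(e), ready(f)}  (15 atoms)
F2 = F1 ∪ {linked(e), linked(f)}  (17 atoms)
goal ⊆ F2  ⇒  h_max = 2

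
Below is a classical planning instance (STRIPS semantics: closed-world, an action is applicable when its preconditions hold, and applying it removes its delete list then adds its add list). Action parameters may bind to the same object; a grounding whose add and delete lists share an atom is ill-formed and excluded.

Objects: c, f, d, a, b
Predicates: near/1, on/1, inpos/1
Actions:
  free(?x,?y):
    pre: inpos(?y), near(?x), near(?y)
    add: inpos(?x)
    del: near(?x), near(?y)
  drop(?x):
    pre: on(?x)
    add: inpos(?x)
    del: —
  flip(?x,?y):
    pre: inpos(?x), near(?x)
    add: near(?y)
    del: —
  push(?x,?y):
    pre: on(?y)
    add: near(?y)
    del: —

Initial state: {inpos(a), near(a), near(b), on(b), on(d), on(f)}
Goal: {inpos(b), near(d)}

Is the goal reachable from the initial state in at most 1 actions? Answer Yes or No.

1. free(b,a)  →  {inpos(a), inpos(b), on(b), on(d), on(f)}
2. push(c,d)  →  {inpos(a), inpos(b), near(d), on(b), on(d), on(f)}
optimal plan length = 2; 2 > 1

No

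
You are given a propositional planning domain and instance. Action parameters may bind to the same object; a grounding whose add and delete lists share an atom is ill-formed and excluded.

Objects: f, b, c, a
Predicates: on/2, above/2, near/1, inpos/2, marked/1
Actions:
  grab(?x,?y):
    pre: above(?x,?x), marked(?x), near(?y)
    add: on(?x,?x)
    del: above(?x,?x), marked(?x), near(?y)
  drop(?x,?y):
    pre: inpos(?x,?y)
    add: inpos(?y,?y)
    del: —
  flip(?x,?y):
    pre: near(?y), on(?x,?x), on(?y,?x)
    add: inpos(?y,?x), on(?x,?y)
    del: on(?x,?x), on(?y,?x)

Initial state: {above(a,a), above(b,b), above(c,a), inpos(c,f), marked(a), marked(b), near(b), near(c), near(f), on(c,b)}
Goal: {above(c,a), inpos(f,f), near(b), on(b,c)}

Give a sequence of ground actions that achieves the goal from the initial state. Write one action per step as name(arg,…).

1. grab(b,f)  →  {above(a,a), above(c,a), inpos(c,f), marked(a), near(b), near(c), on(b,b), on(c,b)}
2. drop(c,f)  →  {above(a,a), above(c,a), inpos(c,f), inpos(f,f), marked(a), near(b), near(c), on(b,b), on(c,b)}
3. flip(b,c)  →  {above(a,a), above(c,a), inpos(c,b), inpos(c,f), inpos(f,f), marked(a), near(b), near(c), on(b,c)}

grab(b,f); drop(c,f); flip(b,c)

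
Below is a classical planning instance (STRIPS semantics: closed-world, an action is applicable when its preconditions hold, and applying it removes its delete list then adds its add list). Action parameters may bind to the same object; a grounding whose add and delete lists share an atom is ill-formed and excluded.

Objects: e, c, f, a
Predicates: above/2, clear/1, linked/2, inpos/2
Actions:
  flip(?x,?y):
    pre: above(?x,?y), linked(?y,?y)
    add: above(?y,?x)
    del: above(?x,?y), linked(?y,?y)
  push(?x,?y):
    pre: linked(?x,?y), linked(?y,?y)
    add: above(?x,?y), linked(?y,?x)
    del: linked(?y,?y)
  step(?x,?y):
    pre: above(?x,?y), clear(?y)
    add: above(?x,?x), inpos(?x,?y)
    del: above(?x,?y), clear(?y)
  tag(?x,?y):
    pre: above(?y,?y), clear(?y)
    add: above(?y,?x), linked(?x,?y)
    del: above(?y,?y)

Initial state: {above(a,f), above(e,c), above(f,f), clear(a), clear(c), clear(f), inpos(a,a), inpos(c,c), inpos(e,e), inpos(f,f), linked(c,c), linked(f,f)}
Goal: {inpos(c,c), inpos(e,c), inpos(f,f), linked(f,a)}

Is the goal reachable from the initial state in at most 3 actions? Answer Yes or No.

1. step(e,c)  →  {above(a,f), above(e,e), above(f,f), clear(a), clear(f), inpos(a,a), inpos(c,c), inpos(e,c), inpos(e,e), inpos(f,f), linked(c,c), linked(f,f)}
2. step(a,f)  →  {above(a,a), above(e,e), above(f,f), clear(a), inpos(a,a), inpos(a,f), inpos(c,c), inpos(e,c), inpos(e,e), inpos(f,f), linked(c,c), linked(f,f)}
3. tag(f,a)  →  {above(a,f), above(e,e), above(f,f), clear(a), inpos(a,a), inpos(a,f), inpos(c,c), inpos(e,c), inpos(e,e), inpos(f,f), linked(c,c), linked(f,a), linked(f,f)}
optimal plan length = 3; 3 ≤ 3

Yes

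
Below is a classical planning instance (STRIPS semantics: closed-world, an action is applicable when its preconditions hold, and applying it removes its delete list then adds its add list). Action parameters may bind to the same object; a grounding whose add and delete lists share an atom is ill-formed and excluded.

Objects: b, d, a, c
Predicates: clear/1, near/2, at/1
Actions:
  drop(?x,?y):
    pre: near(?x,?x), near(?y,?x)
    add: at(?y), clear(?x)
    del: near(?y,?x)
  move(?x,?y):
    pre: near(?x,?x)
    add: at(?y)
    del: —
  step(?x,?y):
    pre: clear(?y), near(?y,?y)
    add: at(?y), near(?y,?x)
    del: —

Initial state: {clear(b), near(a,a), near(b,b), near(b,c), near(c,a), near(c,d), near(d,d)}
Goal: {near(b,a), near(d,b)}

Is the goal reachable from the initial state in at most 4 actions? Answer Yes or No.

Yes

1. drop(d,c)  →  {at(c), clear(b), clear(d), near(a,a), near(b,b), near(b,c), near(c,a), near(d,d)}
2. step(b,d)  →  {at(c), at(d), clear(b), clear(d), near(a,a), near(b,b), near(b,c), near(c,a), near(d,b), near(d,d)}
3. step(a,b)  →  {at(b), at(c), at(d), clear(b), clear(d), near(a,a), near(b,a), near(b,b), near(b,c), near(c,a), near(d,b), near(d,d)}
optimal plan length = 3; 3 ≤ 4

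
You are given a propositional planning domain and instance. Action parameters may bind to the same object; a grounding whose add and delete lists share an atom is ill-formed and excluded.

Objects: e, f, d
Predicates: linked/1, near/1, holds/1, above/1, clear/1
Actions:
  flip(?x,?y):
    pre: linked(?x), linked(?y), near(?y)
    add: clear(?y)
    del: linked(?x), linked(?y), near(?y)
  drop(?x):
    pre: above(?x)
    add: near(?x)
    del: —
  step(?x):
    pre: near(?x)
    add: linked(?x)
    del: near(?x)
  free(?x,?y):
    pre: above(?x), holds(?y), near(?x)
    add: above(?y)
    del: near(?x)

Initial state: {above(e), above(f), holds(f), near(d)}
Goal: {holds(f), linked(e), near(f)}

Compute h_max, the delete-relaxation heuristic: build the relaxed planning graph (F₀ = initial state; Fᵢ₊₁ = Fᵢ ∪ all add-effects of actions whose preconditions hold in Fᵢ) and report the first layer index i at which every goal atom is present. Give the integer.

2

F0 = init (4 atoms)
F1 = F0 ∪ {linked(d), near(e), near(f)}  (7 atoms)
F2 = F1 ∪ {clear(d), linked(e), linked(f)}  (10 atoms)
goal ⊆ F2  ⇒  h_max = 2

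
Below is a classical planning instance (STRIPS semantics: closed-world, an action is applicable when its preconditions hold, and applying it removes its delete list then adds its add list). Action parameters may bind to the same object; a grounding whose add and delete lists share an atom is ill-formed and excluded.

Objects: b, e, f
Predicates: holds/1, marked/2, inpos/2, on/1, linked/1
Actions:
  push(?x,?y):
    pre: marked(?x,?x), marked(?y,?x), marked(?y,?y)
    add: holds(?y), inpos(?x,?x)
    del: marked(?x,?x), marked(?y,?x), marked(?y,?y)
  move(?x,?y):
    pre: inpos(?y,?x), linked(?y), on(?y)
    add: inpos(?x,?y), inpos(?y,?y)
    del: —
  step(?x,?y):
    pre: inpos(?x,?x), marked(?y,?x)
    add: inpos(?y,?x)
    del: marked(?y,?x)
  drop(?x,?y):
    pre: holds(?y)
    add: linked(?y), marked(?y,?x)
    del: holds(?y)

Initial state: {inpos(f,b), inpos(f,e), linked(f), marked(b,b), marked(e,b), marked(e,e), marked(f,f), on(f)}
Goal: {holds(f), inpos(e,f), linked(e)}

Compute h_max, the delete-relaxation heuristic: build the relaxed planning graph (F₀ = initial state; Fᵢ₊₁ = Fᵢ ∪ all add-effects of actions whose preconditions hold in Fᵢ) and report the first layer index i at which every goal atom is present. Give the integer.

2

F0 = init (8 atoms)
F1 = F0 ∪ {holds(b), holds(e), holds(f), inpos(b,b), inpos(b,f), inpos(e,e), inpos(e,f), inpos(f,f)}  (16 atoms)
F2 = F1 ∪ {inpos(e,b), linked(b), linked(e), marked(b,e), marked(b,f), marked(e,f), marked(f,b), marked(f,e)}  (24 atoms)
goal ⊆ F2  ⇒  h_max = 2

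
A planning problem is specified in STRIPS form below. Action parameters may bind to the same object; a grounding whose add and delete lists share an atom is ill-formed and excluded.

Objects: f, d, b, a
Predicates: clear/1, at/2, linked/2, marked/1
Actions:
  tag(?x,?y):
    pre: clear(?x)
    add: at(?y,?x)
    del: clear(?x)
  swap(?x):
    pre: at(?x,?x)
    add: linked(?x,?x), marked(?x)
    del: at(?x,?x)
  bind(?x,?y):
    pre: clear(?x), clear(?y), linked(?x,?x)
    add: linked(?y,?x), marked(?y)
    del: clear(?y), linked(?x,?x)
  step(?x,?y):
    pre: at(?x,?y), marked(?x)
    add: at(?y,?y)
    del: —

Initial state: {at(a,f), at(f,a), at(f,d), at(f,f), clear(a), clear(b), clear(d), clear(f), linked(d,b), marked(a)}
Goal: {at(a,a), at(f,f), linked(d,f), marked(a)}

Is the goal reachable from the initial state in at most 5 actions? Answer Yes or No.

1. tag(a,a)  →  {at(a,a), at(a,f), at(f,a), at(f,d), at(f,f), clear(b), clear(d), clear(f), linked(d,b), marked(a)}
2. swap(f)  →  {at(a,a), at(a,f), at(f,a), at(f,d), clear(b), clear(d), clear(f), linked(d,b), linked(f,f), marked(a), marked(f)}
3. bind(f,d)  →  {at(a,a), at(a,f), at(f,a), at(f,d), clear(b), clear(f), linked(d,b), linked(d,f), marked(a), marked(d), marked(f)}
4. tag(f,f)  →  {at(a,a), at(a,f), at(f,a), at(f,d), at(f,f), clear(b), linked(d,b), linked(d,f), marked(a), marked(d), marked(f)}
optimal plan length = 4; 4 ≤ 5

Yes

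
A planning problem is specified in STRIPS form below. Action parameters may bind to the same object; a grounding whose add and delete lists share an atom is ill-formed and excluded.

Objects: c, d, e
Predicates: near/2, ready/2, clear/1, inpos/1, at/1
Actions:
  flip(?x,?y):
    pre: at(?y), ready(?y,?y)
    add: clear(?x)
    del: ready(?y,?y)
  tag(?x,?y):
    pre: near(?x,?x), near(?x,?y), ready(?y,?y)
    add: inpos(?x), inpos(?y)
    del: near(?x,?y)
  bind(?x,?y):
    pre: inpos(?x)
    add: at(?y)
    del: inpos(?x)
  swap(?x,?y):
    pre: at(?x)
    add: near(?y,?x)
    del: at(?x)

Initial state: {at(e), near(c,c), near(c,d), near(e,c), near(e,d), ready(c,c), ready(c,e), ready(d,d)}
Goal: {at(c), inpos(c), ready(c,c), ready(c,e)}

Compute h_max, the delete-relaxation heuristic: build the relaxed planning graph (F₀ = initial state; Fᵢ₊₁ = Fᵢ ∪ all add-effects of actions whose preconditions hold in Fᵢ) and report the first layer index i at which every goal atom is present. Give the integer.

2

F0 = init (8 atoms)
F1 = F0 ∪ {inpos(c), inpos(d), near(c,e), near(d,e), near(e,e)}  (13 atoms)
F2 = F1 ∪ {at(c), at(d), inpos(e)}  (16 atoms)
goal ⊆ F2  ⇒  h_max = 2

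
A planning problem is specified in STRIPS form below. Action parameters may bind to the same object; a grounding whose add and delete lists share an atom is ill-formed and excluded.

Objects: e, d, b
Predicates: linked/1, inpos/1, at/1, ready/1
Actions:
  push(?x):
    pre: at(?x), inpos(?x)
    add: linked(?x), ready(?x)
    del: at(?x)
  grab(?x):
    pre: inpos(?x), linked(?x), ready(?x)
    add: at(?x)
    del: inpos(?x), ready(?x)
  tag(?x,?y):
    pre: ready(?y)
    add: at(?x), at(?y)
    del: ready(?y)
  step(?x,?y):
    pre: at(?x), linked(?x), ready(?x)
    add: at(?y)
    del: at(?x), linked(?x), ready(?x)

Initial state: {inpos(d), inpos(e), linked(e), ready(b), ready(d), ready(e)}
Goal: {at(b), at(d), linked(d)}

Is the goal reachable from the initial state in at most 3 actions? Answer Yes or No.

Yes

1. tag(e,d)  →  {at(d), at(e), inpos(d), inpos(e), linked(e), ready(b), ready(e)}
2. push(d)  →  {at(e), inpos(d), inpos(e), linked(d), linked(e), ready(b), ready(d), ready(e)}
3. tag(d,b)  →  {at(b), at(d), at(e), inpos(d), inpos(e), linked(d), linked(e), ready(d), ready(e)}
optimal plan length = 3; 3 ≤ 3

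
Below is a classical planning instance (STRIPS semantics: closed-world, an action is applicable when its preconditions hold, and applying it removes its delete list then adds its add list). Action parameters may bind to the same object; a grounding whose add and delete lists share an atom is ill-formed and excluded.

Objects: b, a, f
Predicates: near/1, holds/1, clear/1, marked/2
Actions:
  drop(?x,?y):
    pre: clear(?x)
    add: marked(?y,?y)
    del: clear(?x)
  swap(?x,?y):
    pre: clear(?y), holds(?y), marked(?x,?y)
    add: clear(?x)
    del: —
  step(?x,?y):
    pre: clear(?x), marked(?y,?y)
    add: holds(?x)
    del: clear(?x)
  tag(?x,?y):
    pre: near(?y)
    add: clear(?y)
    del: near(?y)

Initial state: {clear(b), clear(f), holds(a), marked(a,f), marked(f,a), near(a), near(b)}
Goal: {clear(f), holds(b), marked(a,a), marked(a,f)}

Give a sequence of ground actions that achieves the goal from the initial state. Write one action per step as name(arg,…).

1. drop(b,a)  →  {clear(f), holds(a), marked(a,a), marked(a,f), marked(f,a), near(a), near(b)}
2. tag(b,b)  →  {clear(b), clear(f), holds(a), marked(a,a), marked(a,f), marked(f,a), near(a)}
3. step(b,a)  →  {clear(f), holds(a), holds(b), marked(a,a), marked(a,f), marked(f,a), near(a)}

drop(b,a); tag(b,b); step(b,a)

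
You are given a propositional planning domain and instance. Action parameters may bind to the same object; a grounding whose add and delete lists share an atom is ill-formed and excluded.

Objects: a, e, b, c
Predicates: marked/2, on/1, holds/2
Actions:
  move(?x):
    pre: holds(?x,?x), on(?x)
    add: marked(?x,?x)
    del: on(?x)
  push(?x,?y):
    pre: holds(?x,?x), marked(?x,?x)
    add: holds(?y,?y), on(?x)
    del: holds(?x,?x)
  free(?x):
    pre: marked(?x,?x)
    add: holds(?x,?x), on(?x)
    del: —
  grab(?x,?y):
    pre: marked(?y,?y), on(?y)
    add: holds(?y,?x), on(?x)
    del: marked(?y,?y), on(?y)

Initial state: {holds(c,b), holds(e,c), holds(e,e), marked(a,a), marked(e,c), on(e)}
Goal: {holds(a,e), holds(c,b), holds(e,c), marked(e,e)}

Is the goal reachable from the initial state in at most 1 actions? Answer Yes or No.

No

1. move(e)  →  {holds(c,b), holds(e,c), holds(e,e), marked(a,a), marked(e,c), marked(e,e)}
2. free(a)  →  {holds(a,a), holds(c,b), holds(e,c), holds(e,e), marked(a,a), marked(e,c), marked(e,e), on(a)}
3. grab(e,a)  →  {holds(a,a), holds(a,e), holds(c,b), holds(e,c), holds(e,e), marked(e,c), marked(e,e), on(e)}
optimal plan length = 3; 3 > 1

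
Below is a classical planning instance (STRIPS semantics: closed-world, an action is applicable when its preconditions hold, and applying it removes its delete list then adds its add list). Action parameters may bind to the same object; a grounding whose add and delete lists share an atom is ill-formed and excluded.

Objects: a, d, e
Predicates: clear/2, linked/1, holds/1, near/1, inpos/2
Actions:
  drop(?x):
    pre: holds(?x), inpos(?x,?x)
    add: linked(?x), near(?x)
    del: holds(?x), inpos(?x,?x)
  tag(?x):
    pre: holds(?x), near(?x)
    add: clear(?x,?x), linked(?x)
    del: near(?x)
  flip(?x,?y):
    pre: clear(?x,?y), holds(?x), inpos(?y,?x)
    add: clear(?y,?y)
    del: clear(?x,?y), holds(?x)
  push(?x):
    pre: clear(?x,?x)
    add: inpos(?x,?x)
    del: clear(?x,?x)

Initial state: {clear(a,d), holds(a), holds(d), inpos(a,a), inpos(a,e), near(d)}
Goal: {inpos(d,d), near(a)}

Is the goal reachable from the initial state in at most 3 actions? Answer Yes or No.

Yes

1. drop(a)  →  {clear(a,d), holds(d), inpos(a,e), linked(a), near(a), near(d)}
2. tag(d)  →  {clear(a,d), clear(d,d), holds(d), inpos(a,e), linked(a), linked(d), near(a)}
3. push(d)  →  {clear(a,d), holds(d), inpos(a,e), inpos(d,d), linked(a), linked(d), near(a)}
optimal plan length = 3; 3 ≤ 3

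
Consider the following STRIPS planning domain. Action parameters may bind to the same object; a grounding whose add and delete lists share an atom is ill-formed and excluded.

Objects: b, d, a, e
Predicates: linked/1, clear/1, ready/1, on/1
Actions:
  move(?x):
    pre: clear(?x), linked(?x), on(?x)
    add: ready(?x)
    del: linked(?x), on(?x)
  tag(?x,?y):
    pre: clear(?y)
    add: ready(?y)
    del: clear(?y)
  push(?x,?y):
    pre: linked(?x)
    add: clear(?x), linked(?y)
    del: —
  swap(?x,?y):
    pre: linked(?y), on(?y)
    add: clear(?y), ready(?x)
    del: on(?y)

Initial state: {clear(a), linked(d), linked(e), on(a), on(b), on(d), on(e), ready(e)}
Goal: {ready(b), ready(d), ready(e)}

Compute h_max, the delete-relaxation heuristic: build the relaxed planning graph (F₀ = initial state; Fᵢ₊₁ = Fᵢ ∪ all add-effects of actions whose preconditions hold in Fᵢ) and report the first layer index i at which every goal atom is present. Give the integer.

F0 = init (8 atoms)
F1 = F0 ∪ {clear(d), clear(e), linked(a), linked(b), ready(a), ready(b), ready(d)}  (15 atoms)
goal ⊆ F1  ⇒  h_max = 1

1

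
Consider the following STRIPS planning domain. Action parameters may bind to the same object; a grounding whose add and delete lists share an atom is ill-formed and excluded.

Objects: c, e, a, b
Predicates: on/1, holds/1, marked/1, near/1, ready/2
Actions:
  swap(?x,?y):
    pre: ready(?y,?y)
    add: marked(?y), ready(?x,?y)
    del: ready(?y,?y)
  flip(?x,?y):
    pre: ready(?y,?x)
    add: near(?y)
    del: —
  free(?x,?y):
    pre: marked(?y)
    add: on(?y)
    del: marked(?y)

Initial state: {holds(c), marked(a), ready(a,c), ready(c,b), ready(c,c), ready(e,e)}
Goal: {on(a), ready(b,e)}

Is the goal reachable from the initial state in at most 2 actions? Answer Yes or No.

Yes

1. swap(b,e)  →  {holds(c), marked(a), marked(e), ready(a,c), ready(b,e), ready(c,b), ready(c,c)}
2. free(c,a)  →  {holds(c), marked(e), on(a), ready(a,c), ready(b,e), ready(c,b), ready(c,c)}
optimal plan length = 2; 2 ≤ 2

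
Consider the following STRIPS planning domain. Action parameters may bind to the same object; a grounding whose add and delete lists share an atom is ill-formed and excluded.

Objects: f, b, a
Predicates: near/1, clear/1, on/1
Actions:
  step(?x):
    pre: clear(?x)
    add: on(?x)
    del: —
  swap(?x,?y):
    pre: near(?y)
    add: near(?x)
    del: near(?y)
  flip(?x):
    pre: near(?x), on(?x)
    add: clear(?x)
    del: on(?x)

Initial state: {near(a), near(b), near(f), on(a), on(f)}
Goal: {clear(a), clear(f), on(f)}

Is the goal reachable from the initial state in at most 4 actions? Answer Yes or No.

1. flip(f)  →  {clear(f), near(a), near(b), near(f), on(a)}
2. step(f)  →  {clear(f), near(a), near(b), near(f), on(a), on(f)}
3. flip(a)  →  {clear(a), clear(f), near(a), near(b), near(f), on(f)}
optimal plan length = 3; 3 ≤ 4

Yes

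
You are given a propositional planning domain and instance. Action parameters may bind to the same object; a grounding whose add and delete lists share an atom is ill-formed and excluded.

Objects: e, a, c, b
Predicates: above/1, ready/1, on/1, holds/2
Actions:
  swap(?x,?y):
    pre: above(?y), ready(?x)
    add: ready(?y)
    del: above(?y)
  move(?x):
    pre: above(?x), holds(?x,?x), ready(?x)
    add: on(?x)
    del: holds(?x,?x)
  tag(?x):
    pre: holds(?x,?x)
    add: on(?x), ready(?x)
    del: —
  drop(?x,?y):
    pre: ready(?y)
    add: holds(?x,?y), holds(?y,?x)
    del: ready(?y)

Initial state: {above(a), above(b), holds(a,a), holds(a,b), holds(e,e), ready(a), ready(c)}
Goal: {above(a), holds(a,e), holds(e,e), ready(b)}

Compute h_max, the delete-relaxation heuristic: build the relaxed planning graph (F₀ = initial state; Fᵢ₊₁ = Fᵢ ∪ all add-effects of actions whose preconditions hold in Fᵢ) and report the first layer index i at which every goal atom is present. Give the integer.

1

F0 = init (7 atoms)
F1 = F0 ∪ {holds(a,c), holds(a,e), holds(b,a), holds(b,c), holds(c,a), holds(c,b), holds(c,c), holds(c,e), holds(e,a), holds(e,c), on(a), on(e), ready(b), ready(e)}  (21 atoms)
goal ⊆ F1  ⇒  h_max = 1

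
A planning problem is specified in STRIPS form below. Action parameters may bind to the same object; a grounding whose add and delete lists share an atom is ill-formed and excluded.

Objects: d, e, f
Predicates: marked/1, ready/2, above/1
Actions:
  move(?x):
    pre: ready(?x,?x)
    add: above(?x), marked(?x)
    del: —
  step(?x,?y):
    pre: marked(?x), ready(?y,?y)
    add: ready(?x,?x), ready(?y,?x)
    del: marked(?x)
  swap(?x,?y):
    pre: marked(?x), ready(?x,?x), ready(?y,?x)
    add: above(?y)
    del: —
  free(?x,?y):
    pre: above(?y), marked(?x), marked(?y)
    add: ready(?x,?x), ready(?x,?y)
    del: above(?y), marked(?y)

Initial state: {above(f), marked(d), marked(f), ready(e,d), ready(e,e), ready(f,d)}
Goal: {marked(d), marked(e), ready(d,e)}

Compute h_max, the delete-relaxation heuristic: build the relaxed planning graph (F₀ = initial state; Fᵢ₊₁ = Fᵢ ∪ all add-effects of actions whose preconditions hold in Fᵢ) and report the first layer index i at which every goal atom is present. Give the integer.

F0 = init (6 atoms)
F1 = F0 ∪ {above(e), marked(e), ready(d,d), ready(d,f), ready(e,f), ready(f,f)}  (12 atoms)
F2 = F1 ∪ {above(d), ready(d,e), ready(f,e)}  (15 atoms)
goal ⊆ F2  ⇒  h_max = 2

2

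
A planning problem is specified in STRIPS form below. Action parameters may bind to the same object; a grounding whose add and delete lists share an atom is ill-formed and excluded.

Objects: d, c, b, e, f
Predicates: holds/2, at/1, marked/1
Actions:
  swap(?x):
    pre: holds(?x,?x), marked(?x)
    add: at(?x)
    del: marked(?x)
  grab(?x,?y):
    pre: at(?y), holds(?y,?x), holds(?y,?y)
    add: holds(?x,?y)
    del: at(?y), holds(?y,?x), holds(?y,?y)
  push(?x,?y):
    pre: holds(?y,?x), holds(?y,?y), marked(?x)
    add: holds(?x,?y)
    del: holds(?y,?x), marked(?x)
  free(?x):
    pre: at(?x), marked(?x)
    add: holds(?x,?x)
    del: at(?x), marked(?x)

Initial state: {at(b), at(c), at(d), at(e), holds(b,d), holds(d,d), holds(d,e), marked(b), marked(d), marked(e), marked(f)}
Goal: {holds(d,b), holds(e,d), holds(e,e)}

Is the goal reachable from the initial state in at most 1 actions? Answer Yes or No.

No

1. grab(e,d)  →  {at(b), at(c), at(e), holds(b,d), holds(e,d), marked(b), marked(d), marked(e), marked(f)}
2. free(b)  →  {at(c), at(e), holds(b,b), holds(b,d), holds(e,d), marked(d), marked(e), marked(f)}
3. push(d,b)  →  {at(c), at(e), holds(b,b), holds(d,b), holds(e,d), marked(e), marked(f)}
4. free(e)  →  {at(c), holds(b,b), holds(d,b), holds(e,d), holds(e,e), marked(f)}
optimal plan length = 4; 4 > 1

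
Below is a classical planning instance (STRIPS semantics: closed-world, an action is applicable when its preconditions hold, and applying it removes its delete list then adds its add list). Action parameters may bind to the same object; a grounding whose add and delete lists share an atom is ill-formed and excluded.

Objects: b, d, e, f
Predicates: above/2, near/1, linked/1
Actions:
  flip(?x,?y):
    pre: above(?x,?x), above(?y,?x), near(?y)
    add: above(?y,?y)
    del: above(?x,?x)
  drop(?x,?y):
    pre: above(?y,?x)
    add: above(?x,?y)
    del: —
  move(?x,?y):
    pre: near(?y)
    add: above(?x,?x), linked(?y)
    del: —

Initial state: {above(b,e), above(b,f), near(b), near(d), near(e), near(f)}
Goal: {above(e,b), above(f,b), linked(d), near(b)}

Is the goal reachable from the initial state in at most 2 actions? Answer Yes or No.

1. drop(e,b)  →  {above(b,e), above(b,f), above(e,b), near(b), near(d), near(e), near(f)}
2. drop(f,b)  →  {above(b,e), above(b,f), above(e,b), above(f,b), near(b), near(d), near(e), near(f)}
3. move(b,d)  →  {above(b,b), above(b,e), above(b,f), above(e,b), above(f,b), linked(d), near(b), near(d), near(e), near(f)}
optimal plan length = 3; 3 > 2

No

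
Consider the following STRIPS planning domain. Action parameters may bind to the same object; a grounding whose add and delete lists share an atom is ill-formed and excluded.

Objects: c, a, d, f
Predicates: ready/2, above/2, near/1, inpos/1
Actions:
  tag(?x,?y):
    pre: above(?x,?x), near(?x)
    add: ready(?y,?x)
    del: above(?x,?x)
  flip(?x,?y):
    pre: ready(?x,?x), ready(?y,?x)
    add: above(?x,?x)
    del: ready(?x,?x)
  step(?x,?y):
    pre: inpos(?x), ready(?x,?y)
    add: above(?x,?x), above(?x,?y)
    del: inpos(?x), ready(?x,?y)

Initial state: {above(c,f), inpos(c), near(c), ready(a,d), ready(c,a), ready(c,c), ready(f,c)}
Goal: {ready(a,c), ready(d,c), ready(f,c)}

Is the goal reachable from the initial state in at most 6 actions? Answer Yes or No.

1. flip(c,c)  →  {above(c,c), above(c,f), inpos(c), near(c), ready(a,d), ready(c,a), ready(f,c)}
2. tag(c,a)  →  {above(c,f), inpos(c), near(c), ready(a,c), ready(a,d), ready(c,a), ready(f,c)}
3. step(c,a)  →  {above(c,a), above(c,c), above(c,f), near(c), ready(a,c), ready(a,d), ready(f,c)}
4. tag(c,d)  →  {above(c,a), above(c,f), near(c), ready(a,c), ready(a,d), ready(d,c), ready(f,c)}
optimal plan length = 4; 4 ≤ 6

Yes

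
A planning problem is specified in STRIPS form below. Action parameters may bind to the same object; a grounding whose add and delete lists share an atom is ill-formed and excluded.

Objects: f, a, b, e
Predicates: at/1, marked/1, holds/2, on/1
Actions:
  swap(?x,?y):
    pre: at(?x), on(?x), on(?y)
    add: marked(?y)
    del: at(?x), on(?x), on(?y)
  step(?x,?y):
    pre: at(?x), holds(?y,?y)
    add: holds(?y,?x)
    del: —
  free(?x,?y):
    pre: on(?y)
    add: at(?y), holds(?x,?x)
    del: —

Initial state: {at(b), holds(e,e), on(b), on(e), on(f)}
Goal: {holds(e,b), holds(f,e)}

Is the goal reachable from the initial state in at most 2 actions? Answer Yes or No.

No

1. step(b,e)  →  {at(b), holds(e,b), holds(e,e), on(b), on(e), on(f)}
2. free(f,e)  →  {at(b), at(e), holds(e,b), holds(e,e), holds(f,f), on(b), on(e), on(f)}
3. step(e,f)  →  {at(b), at(e), holds(e,b), holds(e,e), holds(f,e), holds(f,f), on(b), on(e), on(f)}
optimal plan length = 3; 3 > 2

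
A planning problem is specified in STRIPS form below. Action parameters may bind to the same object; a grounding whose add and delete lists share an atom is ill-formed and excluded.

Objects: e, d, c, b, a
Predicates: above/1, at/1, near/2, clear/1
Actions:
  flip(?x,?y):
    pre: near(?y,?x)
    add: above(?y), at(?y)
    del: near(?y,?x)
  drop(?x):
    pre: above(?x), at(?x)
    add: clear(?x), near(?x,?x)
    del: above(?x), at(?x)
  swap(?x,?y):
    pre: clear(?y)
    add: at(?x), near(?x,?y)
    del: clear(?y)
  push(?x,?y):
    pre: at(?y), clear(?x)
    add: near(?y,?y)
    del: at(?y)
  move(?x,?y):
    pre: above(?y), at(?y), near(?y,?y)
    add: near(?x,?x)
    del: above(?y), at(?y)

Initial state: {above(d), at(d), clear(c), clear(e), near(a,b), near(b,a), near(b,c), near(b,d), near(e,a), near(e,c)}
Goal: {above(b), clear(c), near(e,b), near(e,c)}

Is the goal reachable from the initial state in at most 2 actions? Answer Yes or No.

No

1. flip(d,b)  →  {above(b), above(d), at(b), at(d), clear(c), clear(e), near(a,b), near(b,a), near(b,c), near(e,a), near(e,c)}
2. drop(b)  →  {above(d), at(d), clear(b), clear(c), clear(e), near(a,b), near(b,a), near(b,b), near(b,c), near(e,a), near(e,c)}
3. flip(c,b)  →  {above(b), above(d), at(b), at(d), clear(b), clear(c), clear(e), near(a,b), near(b,a), near(b,b), near(e,a), near(e,c)}
4. swap(e,b)  →  {above(b), above(d), at(b), at(d), at(e), clear(c), clear(e), near(a,b), near(b,a), near(b,b), near(e,a), near(e,b), near(e,c)}
optimal plan length = 4; 4 > 2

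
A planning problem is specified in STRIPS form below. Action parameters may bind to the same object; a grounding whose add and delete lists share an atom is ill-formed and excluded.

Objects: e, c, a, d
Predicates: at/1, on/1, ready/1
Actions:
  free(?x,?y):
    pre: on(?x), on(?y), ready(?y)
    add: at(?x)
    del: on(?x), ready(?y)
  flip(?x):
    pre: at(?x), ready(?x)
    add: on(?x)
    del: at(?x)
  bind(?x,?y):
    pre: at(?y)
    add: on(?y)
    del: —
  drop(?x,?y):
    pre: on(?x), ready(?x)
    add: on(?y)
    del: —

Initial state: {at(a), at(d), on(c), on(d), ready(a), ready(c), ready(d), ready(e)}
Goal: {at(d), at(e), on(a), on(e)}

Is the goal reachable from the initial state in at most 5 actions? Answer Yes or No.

1. flip(a)  →  {at(d), on(a), on(c), on(d), ready(a), ready(c), ready(d), ready(e)}
2. drop(c,e)  →  {at(d), on(a), on(c), on(d), on(e), ready(a), ready(c), ready(d), ready(e)}
3. free(e,e)  →  {at(d), at(e), on(a), on(c), on(d), ready(a), ready(c), ready(d)}
4. bind(e,e)  →  {at(d), at(e), on(a), on(c), on(d), on(e), ready(a), ready(c), ready(d)}
optimal plan length = 4; 4 ≤ 5

Yes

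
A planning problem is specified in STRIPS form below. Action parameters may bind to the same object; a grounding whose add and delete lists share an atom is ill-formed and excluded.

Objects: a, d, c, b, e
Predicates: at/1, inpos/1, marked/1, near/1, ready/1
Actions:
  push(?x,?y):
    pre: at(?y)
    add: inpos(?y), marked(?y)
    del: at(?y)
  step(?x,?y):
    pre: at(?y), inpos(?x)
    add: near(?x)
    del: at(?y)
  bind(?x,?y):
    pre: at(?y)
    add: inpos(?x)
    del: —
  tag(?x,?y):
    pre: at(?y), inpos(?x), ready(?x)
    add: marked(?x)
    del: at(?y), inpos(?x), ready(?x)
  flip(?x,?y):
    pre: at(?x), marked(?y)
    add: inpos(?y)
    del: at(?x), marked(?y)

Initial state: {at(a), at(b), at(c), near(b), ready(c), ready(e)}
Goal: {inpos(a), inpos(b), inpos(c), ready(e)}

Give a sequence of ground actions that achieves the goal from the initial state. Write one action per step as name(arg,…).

1. push(a,a)  →  {at(b), at(c), inpos(a), marked(a), near(b), ready(c), ready(e)}
2. push(a,c)  →  {at(b), inpos(a), inpos(c), marked(a), marked(c), near(b), ready(c), ready(e)}
3. push(a,b)  →  {inpos(a), inpos(b), inpos(c), marked(a), marked(b), marked(c), near(b), ready(c), ready(e)}

push(a,a); push(a,c); push(a,b)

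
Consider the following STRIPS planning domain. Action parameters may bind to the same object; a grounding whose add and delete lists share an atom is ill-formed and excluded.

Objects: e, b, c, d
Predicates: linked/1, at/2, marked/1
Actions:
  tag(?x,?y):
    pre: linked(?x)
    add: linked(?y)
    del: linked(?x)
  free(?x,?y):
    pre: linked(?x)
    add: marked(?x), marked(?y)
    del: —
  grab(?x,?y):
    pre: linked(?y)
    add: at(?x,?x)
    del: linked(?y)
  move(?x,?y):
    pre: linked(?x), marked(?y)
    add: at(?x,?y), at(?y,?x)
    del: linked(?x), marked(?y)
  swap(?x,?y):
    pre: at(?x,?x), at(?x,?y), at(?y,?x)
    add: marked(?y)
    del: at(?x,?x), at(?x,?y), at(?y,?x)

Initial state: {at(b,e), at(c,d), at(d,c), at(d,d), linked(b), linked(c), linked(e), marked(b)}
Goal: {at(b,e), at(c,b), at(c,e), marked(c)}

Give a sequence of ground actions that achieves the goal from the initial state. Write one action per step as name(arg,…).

1. free(e,c)  →  {at(b,e), at(c,d), at(d,c), at(d,d), linked(b), linked(c), linked(e), marked(b), marked(c), marked(e)}
2. move(e,c)  →  {at(b,e), at(c,d), at(c,e), at(d,c), at(d,d), at(e,c), linked(b), linked(c), marked(b), marked(e)}
3. free(b,c)  →  {at(b,e), at(c,d), at(c,e), at(d,c), at(d,d), at(e,c), linked(b), linked(c), marked(b), marked(c), marked(e)}
4. move(c,b)  →  {at(b,c), at(b,e), at(c,b), at(c,d), at(c,e), at(d,c), at(d,d), at(e,c), linked(b), marked(c), marked(e)}

free(e,c); move(e,c); free(b,c); move(c,b)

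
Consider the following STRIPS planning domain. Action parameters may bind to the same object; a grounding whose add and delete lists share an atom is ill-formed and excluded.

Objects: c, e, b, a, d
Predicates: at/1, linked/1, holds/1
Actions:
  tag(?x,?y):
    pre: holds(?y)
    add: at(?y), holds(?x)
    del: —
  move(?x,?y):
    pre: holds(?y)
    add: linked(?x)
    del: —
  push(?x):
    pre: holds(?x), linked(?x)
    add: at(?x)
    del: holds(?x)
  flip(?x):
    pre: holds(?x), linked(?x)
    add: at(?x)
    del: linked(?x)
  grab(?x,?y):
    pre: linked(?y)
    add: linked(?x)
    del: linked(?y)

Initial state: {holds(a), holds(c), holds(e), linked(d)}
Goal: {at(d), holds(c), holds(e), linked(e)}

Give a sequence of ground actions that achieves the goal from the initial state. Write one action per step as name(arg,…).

1. tag(d,c)  →  {at(c), holds(a), holds(c), holds(d), holds(e), linked(d)}
2. tag(c,d)  →  {at(c), at(d), holds(a), holds(c), holds(d), holds(e), linked(d)}
3. move(e,c)  →  {at(c), at(d), holds(a), holds(c), holds(d), holds(e), linked(d), linked(e)}

tag(d,c); tag(c,d); move(e,c)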